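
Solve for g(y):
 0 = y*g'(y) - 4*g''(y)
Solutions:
 g(y) = C1 + C2*erfi(sqrt(2)*y/4)


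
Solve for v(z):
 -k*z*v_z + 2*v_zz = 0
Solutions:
 v(z) = Piecewise((-sqrt(pi)*C1*erf(z*sqrt(-k)/2)/sqrt(-k) - C2, (k > 0) | (k < 0)), (-C1*z - C2, True))


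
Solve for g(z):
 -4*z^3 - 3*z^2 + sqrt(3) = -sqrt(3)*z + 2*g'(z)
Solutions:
 g(z) = C1 - z^4/2 - z^3/2 + sqrt(3)*z^2/4 + sqrt(3)*z/2


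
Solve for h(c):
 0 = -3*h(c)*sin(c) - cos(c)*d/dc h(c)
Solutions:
 h(c) = C1*cos(c)^3


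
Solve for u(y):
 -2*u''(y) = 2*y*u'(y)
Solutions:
 u(y) = C1 + C2*erf(sqrt(2)*y/2)


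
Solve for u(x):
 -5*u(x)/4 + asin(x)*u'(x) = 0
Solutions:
 u(x) = C1*exp(5*Integral(1/asin(x), x)/4)


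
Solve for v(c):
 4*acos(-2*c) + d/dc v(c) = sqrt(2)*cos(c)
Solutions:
 v(c) = C1 - 4*c*acos(-2*c) - 2*sqrt(1 - 4*c^2) + sqrt(2)*sin(c)


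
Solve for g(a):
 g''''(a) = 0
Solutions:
 g(a) = C1 + C2*a + C3*a^2 + C4*a^3


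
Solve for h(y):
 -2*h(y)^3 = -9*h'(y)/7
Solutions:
 h(y) = -3*sqrt(2)*sqrt(-1/(C1 + 14*y))/2
 h(y) = 3*sqrt(2)*sqrt(-1/(C1 + 14*y))/2


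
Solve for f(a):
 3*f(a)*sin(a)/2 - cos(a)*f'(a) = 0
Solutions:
 f(a) = C1/cos(a)^(3/2)


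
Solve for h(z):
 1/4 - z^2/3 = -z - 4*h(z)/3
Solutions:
 h(z) = z^2/4 - 3*z/4 - 3/16


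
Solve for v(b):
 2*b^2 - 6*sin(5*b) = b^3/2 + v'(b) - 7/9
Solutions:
 v(b) = C1 - b^4/8 + 2*b^3/3 + 7*b/9 + 6*cos(5*b)/5


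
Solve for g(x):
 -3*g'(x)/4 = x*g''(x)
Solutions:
 g(x) = C1 + C2*x^(1/4)


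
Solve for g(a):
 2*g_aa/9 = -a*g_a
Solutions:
 g(a) = C1 + C2*erf(3*a/2)


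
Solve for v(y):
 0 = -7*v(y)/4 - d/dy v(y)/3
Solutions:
 v(y) = C1*exp(-21*y/4)


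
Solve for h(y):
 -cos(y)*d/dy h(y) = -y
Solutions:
 h(y) = C1 + Integral(y/cos(y), y)


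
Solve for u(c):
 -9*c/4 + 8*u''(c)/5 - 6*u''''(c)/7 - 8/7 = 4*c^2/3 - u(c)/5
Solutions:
 u(c) = C1*exp(-sqrt(30)*c*sqrt(28 + sqrt(994))/30) + C2*exp(sqrt(30)*c*sqrt(28 + sqrt(994))/30) + C3*sin(sqrt(30)*c*sqrt(-28 + sqrt(994))/30) + C4*cos(sqrt(30)*c*sqrt(-28 + sqrt(994))/30) + 20*c^2/3 + 45*c/4 - 2120/21


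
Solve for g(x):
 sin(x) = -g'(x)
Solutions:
 g(x) = C1 + cos(x)


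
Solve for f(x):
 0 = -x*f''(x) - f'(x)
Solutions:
 f(x) = C1 + C2*log(x)


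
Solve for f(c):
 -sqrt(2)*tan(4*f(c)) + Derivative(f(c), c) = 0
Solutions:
 f(c) = -asin(C1*exp(4*sqrt(2)*c))/4 + pi/4
 f(c) = asin(C1*exp(4*sqrt(2)*c))/4


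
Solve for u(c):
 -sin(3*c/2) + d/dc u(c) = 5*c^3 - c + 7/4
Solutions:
 u(c) = C1 + 5*c^4/4 - c^2/2 + 7*c/4 - 2*cos(3*c/2)/3


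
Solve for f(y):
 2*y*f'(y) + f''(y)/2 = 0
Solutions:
 f(y) = C1 + C2*erf(sqrt(2)*y)


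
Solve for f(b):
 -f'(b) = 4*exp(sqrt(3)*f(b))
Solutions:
 f(b) = sqrt(3)*(2*log(1/(C1 + 4*b)) - log(3))/6


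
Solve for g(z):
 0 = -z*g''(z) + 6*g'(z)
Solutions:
 g(z) = C1 + C2*z^7


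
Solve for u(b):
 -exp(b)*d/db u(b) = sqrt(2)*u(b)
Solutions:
 u(b) = C1*exp(sqrt(2)*exp(-b))


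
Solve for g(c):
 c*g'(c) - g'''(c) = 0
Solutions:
 g(c) = C1 + Integral(C2*airyai(c) + C3*airybi(c), c)


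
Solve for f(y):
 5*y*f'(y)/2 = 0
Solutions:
 f(y) = C1


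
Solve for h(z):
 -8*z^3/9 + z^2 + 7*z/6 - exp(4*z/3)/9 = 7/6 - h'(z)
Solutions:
 h(z) = C1 + 2*z^4/9 - z^3/3 - 7*z^2/12 + 7*z/6 + exp(4*z/3)/12


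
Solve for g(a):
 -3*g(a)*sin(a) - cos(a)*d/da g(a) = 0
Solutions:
 g(a) = C1*cos(a)^3


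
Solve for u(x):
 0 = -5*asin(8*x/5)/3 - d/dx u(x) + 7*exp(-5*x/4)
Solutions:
 u(x) = C1 - 5*x*asin(8*x/5)/3 - 5*sqrt(25 - 64*x^2)/24 - 28*exp(-5*x/4)/5


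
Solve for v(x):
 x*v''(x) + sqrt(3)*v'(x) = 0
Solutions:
 v(x) = C1 + C2*x^(1 - sqrt(3))


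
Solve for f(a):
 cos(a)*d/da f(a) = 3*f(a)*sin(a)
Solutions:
 f(a) = C1/cos(a)^3


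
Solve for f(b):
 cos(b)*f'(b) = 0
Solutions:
 f(b) = C1


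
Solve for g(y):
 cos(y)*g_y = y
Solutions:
 g(y) = C1 + Integral(y/cos(y), y)


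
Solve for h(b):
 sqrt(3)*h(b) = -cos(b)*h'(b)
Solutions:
 h(b) = C1*(sin(b) - 1)^(sqrt(3)/2)/(sin(b) + 1)^(sqrt(3)/2)


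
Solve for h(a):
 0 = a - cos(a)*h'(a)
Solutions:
 h(a) = C1 + Integral(a/cos(a), a)


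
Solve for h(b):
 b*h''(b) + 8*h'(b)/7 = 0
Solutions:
 h(b) = C1 + C2/b^(1/7)


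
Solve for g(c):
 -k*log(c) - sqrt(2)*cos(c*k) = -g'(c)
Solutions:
 g(c) = C1 + c*k*(log(c) - 1) + sqrt(2)*Piecewise((sin(c*k)/k, Ne(k, 0)), (c, True))


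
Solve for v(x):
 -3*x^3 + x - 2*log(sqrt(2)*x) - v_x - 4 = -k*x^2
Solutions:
 v(x) = C1 + k*x^3/3 - 3*x^4/4 + x^2/2 - 2*x*log(x) - 2*x - x*log(2)


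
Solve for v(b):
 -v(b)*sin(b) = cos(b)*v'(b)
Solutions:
 v(b) = C1*cos(b)


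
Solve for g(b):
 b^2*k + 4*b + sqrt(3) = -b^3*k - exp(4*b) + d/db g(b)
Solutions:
 g(b) = C1 + b^4*k/4 + b^3*k/3 + 2*b^2 + sqrt(3)*b + exp(4*b)/4


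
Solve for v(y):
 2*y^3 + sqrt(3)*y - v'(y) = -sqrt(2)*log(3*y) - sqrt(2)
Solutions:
 v(y) = C1 + y^4/2 + sqrt(3)*y^2/2 + sqrt(2)*y*log(y) + sqrt(2)*y*log(3)


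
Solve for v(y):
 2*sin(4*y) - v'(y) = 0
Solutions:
 v(y) = C1 - cos(4*y)/2


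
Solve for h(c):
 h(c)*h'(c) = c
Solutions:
 h(c) = -sqrt(C1 + c^2)
 h(c) = sqrt(C1 + c^2)


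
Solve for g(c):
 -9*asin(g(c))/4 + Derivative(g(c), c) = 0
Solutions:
 Integral(1/asin(_y), (_y, g(c))) = C1 + 9*c/4


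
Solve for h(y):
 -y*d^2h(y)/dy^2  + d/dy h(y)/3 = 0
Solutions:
 h(y) = C1 + C2*y^(4/3)


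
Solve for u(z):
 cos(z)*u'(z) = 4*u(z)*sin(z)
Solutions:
 u(z) = C1/cos(z)^4


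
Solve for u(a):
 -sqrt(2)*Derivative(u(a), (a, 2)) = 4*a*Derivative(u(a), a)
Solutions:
 u(a) = C1 + C2*erf(2^(1/4)*a)


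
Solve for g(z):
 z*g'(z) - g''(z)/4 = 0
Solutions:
 g(z) = C1 + C2*erfi(sqrt(2)*z)


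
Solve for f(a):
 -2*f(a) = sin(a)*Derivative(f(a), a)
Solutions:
 f(a) = C1*(cos(a) + 1)/(cos(a) - 1)


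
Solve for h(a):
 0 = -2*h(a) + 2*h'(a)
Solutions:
 h(a) = C1*exp(a)


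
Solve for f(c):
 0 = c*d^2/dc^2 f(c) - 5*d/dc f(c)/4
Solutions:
 f(c) = C1 + C2*c^(9/4)


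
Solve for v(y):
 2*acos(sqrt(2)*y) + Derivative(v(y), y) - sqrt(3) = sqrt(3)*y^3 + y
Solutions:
 v(y) = C1 + sqrt(3)*y^4/4 + y^2/2 - 2*y*acos(sqrt(2)*y) + sqrt(3)*y + sqrt(2)*sqrt(1 - 2*y^2)


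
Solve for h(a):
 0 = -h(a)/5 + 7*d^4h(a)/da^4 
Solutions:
 h(a) = C1*exp(-35^(3/4)*a/35) + C2*exp(35^(3/4)*a/35) + C3*sin(35^(3/4)*a/35) + C4*cos(35^(3/4)*a/35)


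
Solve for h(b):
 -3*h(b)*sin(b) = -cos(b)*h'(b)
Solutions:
 h(b) = C1/cos(b)^3


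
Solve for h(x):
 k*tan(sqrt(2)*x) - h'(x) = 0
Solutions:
 h(x) = C1 - sqrt(2)*k*log(cos(sqrt(2)*x))/2


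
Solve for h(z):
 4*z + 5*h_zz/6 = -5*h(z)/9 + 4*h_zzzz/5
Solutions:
 h(z) = C1*exp(-sqrt(15)*z*sqrt(5 + sqrt(89))/12) + C2*exp(sqrt(15)*z*sqrt(5 + sqrt(89))/12) + C3*sin(sqrt(15)*z*sqrt(-5 + sqrt(89))/12) + C4*cos(sqrt(15)*z*sqrt(-5 + sqrt(89))/12) - 36*z/5


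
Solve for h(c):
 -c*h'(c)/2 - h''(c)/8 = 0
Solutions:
 h(c) = C1 + C2*erf(sqrt(2)*c)


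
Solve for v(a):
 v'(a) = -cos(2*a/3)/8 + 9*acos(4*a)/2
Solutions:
 v(a) = C1 + 9*a*acos(4*a)/2 - 9*sqrt(1 - 16*a^2)/8 - 3*sin(2*a/3)/16


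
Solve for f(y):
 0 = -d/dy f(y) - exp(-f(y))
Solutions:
 f(y) = log(C1 - y)


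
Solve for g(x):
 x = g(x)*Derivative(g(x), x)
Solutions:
 g(x) = -sqrt(C1 + x^2)
 g(x) = sqrt(C1 + x^2)


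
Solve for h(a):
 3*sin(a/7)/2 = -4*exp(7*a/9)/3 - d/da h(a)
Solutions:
 h(a) = C1 - 12*exp(7*a/9)/7 + 21*cos(a/7)/2


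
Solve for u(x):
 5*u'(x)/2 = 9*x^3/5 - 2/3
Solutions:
 u(x) = C1 + 9*x^4/50 - 4*x/15


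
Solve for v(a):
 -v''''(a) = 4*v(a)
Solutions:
 v(a) = (C1*sin(a) + C2*cos(a))*exp(-a) + (C3*sin(a) + C4*cos(a))*exp(a)


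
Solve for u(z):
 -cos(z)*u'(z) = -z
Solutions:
 u(z) = C1 + Integral(z/cos(z), z)


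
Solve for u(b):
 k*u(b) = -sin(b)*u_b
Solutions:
 u(b) = C1*exp(k*(-log(cos(b) - 1) + log(cos(b) + 1))/2)


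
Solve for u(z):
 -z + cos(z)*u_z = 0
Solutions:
 u(z) = C1 + Integral(z/cos(z), z)


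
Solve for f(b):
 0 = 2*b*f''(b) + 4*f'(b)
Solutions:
 f(b) = C1 + C2/b


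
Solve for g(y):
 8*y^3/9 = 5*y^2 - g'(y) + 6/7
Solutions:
 g(y) = C1 - 2*y^4/9 + 5*y^3/3 + 6*y/7


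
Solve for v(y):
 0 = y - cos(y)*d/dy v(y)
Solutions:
 v(y) = C1 + Integral(y/cos(y), y)


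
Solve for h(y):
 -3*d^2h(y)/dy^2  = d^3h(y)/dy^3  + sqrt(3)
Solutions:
 h(y) = C1 + C2*y + C3*exp(-3*y) - sqrt(3)*y^2/6


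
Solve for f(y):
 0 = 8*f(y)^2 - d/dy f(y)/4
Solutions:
 f(y) = -1/(C1 + 32*y)


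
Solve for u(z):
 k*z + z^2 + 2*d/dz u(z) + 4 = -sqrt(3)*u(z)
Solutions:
 u(z) = C1*exp(-sqrt(3)*z/2) - sqrt(3)*k*z/3 + 2*k/3 - sqrt(3)*z^2/3 + 4*z/3 - 20*sqrt(3)/9


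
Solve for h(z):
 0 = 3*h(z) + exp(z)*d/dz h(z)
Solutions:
 h(z) = C1*exp(3*exp(-z))


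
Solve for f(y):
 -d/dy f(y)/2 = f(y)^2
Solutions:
 f(y) = 1/(C1 + 2*y)


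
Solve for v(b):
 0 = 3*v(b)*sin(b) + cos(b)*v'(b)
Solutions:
 v(b) = C1*cos(b)^3


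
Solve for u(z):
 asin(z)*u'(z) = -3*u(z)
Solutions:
 u(z) = C1*exp(-3*Integral(1/asin(z), z))


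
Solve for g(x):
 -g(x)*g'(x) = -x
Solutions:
 g(x) = -sqrt(C1 + x^2)
 g(x) = sqrt(C1 + x^2)


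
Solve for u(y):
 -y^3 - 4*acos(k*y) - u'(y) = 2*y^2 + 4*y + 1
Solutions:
 u(y) = C1 - y^4/4 - 2*y^3/3 - 2*y^2 - y - 4*Piecewise((y*acos(k*y) - sqrt(-k^2*y^2 + 1)/k, Ne(k, 0)), (pi*y/2, True))


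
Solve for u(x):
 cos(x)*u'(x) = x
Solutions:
 u(x) = C1 + Integral(x/cos(x), x)


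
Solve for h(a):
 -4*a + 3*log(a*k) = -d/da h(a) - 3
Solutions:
 h(a) = C1 + 2*a^2 - 3*a*log(a*k)


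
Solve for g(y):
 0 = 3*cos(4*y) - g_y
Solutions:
 g(y) = C1 + 3*sin(4*y)/4


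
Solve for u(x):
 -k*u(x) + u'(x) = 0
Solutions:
 u(x) = C1*exp(k*x)


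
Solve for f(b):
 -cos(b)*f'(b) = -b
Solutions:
 f(b) = C1 + Integral(b/cos(b), b)


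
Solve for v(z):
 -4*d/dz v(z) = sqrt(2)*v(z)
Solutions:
 v(z) = C1*exp(-sqrt(2)*z/4)


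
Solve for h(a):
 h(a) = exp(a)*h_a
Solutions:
 h(a) = C1*exp(-exp(-a))


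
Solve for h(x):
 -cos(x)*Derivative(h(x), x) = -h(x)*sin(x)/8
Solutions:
 h(x) = C1/cos(x)^(1/8)


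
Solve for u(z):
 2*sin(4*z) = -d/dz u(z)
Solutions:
 u(z) = C1 + cos(4*z)/2


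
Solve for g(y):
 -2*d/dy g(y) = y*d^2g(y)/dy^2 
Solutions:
 g(y) = C1 + C2/y


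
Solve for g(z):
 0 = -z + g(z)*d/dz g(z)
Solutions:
 g(z) = -sqrt(C1 + z^2)
 g(z) = sqrt(C1 + z^2)


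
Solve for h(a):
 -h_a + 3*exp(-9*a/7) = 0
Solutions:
 h(a) = C1 - 7*exp(-9*a/7)/3


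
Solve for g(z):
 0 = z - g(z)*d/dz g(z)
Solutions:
 g(z) = -sqrt(C1 + z^2)
 g(z) = sqrt(C1 + z^2)


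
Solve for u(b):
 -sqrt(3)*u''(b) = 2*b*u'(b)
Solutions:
 u(b) = C1 + C2*erf(3^(3/4)*b/3)


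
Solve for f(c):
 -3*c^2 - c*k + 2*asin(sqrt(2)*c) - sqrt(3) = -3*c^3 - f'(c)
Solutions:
 f(c) = C1 - 3*c^4/4 + c^3 + c^2*k/2 - 2*c*asin(sqrt(2)*c) + sqrt(3)*c - sqrt(2)*sqrt(1 - 2*c^2)


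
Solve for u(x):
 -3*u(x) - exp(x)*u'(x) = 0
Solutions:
 u(x) = C1*exp(3*exp(-x))


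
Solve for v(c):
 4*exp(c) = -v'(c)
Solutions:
 v(c) = C1 - 4*exp(c)


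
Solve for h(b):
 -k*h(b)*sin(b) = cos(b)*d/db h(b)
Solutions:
 h(b) = C1*exp(k*log(cos(b)))


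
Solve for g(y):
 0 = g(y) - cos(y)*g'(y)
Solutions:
 g(y) = C1*sqrt(sin(y) + 1)/sqrt(sin(y) - 1)


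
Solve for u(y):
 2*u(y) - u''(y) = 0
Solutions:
 u(y) = C1*exp(-sqrt(2)*y) + C2*exp(sqrt(2)*y)


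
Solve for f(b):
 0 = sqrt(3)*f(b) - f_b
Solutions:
 f(b) = C1*exp(sqrt(3)*b)


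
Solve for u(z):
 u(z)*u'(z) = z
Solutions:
 u(z) = -sqrt(C1 + z^2)
 u(z) = sqrt(C1 + z^2)


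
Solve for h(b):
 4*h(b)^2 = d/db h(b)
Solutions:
 h(b) = -1/(C1 + 4*b)


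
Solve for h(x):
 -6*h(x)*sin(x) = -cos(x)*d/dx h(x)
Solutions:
 h(x) = C1/cos(x)^6


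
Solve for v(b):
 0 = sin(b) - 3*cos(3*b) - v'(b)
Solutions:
 v(b) = C1 - sin(3*b) - cos(b)


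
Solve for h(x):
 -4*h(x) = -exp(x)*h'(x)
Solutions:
 h(x) = C1*exp(-4*exp(-x))


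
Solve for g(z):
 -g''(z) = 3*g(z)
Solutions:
 g(z) = C1*sin(sqrt(3)*z) + C2*cos(sqrt(3)*z)


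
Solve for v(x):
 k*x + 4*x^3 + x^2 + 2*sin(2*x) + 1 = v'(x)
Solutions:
 v(x) = C1 + k*x^2/2 + x^4 + x^3/3 + x - cos(2*x)


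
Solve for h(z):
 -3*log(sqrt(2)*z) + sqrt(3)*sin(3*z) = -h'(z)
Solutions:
 h(z) = C1 + 3*z*log(z) - 3*z + 3*z*log(2)/2 + sqrt(3)*cos(3*z)/3


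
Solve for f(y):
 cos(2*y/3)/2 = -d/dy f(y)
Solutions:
 f(y) = C1 - 3*sin(2*y/3)/4


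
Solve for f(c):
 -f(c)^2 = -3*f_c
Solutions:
 f(c) = -3/(C1 + c)


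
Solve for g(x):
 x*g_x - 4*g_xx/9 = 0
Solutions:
 g(x) = C1 + C2*erfi(3*sqrt(2)*x/4)


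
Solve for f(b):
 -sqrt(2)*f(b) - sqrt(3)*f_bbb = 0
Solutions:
 f(b) = C3*exp(-2^(1/6)*3^(5/6)*b/3) + (C1*sin(2^(1/6)*3^(1/3)*b/2) + C2*cos(2^(1/6)*3^(1/3)*b/2))*exp(2^(1/6)*3^(5/6)*b/6)


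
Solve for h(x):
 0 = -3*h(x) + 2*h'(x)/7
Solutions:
 h(x) = C1*exp(21*x/2)


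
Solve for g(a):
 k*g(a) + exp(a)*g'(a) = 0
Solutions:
 g(a) = C1*exp(k*exp(-a))


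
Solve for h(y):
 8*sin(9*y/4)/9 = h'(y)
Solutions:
 h(y) = C1 - 32*cos(9*y/4)/81


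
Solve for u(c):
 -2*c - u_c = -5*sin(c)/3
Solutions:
 u(c) = C1 - c^2 - 5*cos(c)/3


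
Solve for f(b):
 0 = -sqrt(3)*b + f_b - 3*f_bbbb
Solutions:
 f(b) = C1 + C4*exp(3^(2/3)*b/3) + sqrt(3)*b^2/2 + (C2*sin(3^(1/6)*b/2) + C3*cos(3^(1/6)*b/2))*exp(-3^(2/3)*b/6)


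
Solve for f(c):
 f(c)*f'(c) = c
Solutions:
 f(c) = -sqrt(C1 + c^2)
 f(c) = sqrt(C1 + c^2)


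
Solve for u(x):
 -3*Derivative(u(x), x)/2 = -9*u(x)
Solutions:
 u(x) = C1*exp(6*x)


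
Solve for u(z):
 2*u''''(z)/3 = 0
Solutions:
 u(z) = C1 + C2*z + C3*z^2 + C4*z^3


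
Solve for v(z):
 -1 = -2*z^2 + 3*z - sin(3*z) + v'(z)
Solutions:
 v(z) = C1 + 2*z^3/3 - 3*z^2/2 - z - cos(3*z)/3


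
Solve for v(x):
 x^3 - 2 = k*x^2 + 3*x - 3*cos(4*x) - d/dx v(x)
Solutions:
 v(x) = C1 + k*x^3/3 - x^4/4 + 3*x^2/2 + 2*x - 3*sin(4*x)/4


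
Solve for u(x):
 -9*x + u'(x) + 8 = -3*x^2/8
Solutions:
 u(x) = C1 - x^3/8 + 9*x^2/2 - 8*x


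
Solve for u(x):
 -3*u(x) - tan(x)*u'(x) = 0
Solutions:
 u(x) = C1/sin(x)^3


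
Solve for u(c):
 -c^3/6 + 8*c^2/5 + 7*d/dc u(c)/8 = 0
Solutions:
 u(c) = C1 + c^4/21 - 64*c^3/105


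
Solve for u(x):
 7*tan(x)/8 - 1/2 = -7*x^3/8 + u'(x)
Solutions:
 u(x) = C1 + 7*x^4/32 - x/2 - 7*log(cos(x))/8


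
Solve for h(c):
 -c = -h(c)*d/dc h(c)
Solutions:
 h(c) = -sqrt(C1 + c^2)
 h(c) = sqrt(C1 + c^2)


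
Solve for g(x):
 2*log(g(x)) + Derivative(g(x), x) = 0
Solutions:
 li(g(x)) = C1 - 2*x


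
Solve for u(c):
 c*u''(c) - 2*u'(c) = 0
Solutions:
 u(c) = C1 + C2*c^3


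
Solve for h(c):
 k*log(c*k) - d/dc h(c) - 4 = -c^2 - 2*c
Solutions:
 h(c) = C1 + c^3/3 + c^2 + c*k*log(c*k) + c*(-k - 4)


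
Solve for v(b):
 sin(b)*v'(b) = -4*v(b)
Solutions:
 v(b) = C1*(cos(b)^2 + 2*cos(b) + 1)/(cos(b)^2 - 2*cos(b) + 1)


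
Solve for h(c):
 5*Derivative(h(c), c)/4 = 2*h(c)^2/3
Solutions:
 h(c) = -15/(C1 + 8*c)


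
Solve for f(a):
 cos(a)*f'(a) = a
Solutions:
 f(a) = C1 + Integral(a/cos(a), a)


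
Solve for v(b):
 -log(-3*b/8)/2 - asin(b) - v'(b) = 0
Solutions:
 v(b) = C1 - b*log(-b)/2 - b*asin(b) - b*log(3) + b/2 + b*log(2) + b*log(6)/2 - sqrt(1 - b^2)


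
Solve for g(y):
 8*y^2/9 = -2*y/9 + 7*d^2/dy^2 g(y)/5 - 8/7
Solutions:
 g(y) = C1 + C2*y + 10*y^4/189 + 5*y^3/189 + 20*y^2/49


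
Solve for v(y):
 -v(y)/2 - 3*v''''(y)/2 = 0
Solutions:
 v(y) = (C1*sin(sqrt(2)*3^(3/4)*y/6) + C2*cos(sqrt(2)*3^(3/4)*y/6))*exp(-sqrt(2)*3^(3/4)*y/6) + (C3*sin(sqrt(2)*3^(3/4)*y/6) + C4*cos(sqrt(2)*3^(3/4)*y/6))*exp(sqrt(2)*3^(3/4)*y/6)


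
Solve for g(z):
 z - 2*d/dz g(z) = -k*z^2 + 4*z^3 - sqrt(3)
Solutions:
 g(z) = C1 + k*z^3/6 - z^4/2 + z^2/4 + sqrt(3)*z/2


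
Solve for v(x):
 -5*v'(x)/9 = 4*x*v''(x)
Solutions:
 v(x) = C1 + C2*x^(31/36)


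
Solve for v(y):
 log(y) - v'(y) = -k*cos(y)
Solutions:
 v(y) = C1 + k*sin(y) + y*log(y) - y


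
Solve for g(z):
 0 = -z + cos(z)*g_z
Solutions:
 g(z) = C1 + Integral(z/cos(z), z)


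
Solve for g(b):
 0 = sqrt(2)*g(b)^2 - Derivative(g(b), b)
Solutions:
 g(b) = -1/(C1 + sqrt(2)*b)


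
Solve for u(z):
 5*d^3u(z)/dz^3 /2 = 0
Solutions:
 u(z) = C1 + C2*z + C3*z^2


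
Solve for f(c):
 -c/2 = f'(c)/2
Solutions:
 f(c) = C1 - c^2/2


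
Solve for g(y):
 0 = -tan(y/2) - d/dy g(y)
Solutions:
 g(y) = C1 + 2*log(cos(y/2))


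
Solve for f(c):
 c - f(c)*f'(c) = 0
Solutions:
 f(c) = -sqrt(C1 + c^2)
 f(c) = sqrt(C1 + c^2)


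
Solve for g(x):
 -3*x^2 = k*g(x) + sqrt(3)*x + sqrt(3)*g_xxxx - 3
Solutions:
 g(x) = C1*exp(-3^(7/8)*x*(-k)^(1/4)/3) + C2*exp(3^(7/8)*x*(-k)^(1/4)/3) + C3*exp(-3^(7/8)*I*x*(-k)^(1/4)/3) + C4*exp(3^(7/8)*I*x*(-k)^(1/4)/3) - 3*x^2/k - sqrt(3)*x/k + 3/k


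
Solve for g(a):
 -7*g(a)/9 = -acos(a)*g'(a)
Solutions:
 g(a) = C1*exp(7*Integral(1/acos(a), a)/9)


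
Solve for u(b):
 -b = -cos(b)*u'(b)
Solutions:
 u(b) = C1 + Integral(b/cos(b), b)


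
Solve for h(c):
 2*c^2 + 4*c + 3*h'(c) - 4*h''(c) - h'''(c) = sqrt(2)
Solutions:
 h(c) = C1 + C2*exp(c*(-2 + sqrt(7))) + C3*exp(-c*(2 + sqrt(7))) - 2*c^3/9 - 14*c^2/9 - 124*c/27 + sqrt(2)*c/3


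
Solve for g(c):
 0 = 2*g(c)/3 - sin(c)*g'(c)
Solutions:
 g(c) = C1*(cos(c) - 1)^(1/3)/(cos(c) + 1)^(1/3)


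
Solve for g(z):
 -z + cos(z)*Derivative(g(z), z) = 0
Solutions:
 g(z) = C1 + Integral(z/cos(z), z)


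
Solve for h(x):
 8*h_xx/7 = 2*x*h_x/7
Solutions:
 h(x) = C1 + C2*erfi(sqrt(2)*x/4)


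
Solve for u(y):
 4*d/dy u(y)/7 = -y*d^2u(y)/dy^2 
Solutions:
 u(y) = C1 + C2*y^(3/7)


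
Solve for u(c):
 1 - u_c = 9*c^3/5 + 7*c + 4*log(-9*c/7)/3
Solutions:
 u(c) = C1 - 9*c^4/20 - 7*c^2/2 - 4*c*log(-c)/3 + c*(-3*log(3) + log(21)/3 + log(7) + 7/3)


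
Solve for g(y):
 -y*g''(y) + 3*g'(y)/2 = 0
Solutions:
 g(y) = C1 + C2*y^(5/2)


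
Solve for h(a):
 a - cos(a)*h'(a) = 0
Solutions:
 h(a) = C1 + Integral(a/cos(a), a)


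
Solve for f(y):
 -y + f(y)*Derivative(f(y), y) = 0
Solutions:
 f(y) = -sqrt(C1 + y^2)
 f(y) = sqrt(C1 + y^2)


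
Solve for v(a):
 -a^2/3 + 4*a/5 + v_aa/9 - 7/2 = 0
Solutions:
 v(a) = C1 + C2*a + a^4/4 - 6*a^3/5 + 63*a^2/4


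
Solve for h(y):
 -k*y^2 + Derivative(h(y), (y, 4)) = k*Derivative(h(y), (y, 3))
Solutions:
 h(y) = C1 + C2*y + C3*y^2 + C4*exp(k*y) - y^5/60 - y^4/(12*k) - y^3/(3*k^2)


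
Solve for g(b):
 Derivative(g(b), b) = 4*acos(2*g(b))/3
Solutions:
 Integral(1/acos(2*_y), (_y, g(b))) = C1 + 4*b/3


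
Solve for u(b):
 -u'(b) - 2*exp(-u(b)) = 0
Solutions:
 u(b) = log(C1 - 2*b)


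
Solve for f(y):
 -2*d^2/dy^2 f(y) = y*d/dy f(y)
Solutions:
 f(y) = C1 + C2*erf(y/2)


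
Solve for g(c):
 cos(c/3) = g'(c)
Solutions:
 g(c) = C1 + 3*sin(c/3)


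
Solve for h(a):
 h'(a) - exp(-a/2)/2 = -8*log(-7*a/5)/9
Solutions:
 h(a) = C1 - 8*a*log(-a)/9 + 8*a*(-log(7) + 1 + log(5))/9 - exp(-a/2)


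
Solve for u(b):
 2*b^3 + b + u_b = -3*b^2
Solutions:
 u(b) = C1 - b^4/2 - b^3 - b^2/2


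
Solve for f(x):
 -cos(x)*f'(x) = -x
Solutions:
 f(x) = C1 + Integral(x/cos(x), x)


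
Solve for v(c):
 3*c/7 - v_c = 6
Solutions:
 v(c) = C1 + 3*c^2/14 - 6*c


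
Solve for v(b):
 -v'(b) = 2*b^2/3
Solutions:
 v(b) = C1 - 2*b^3/9


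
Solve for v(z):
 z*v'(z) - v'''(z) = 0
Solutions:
 v(z) = C1 + Integral(C2*airyai(z) + C3*airybi(z), z)


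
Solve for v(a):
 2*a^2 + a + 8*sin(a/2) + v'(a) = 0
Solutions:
 v(a) = C1 - 2*a^3/3 - a^2/2 + 16*cos(a/2)


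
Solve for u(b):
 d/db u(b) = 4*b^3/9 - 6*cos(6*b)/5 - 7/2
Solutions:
 u(b) = C1 + b^4/9 - 7*b/2 - sin(6*b)/5


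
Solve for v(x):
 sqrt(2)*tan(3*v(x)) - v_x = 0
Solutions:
 v(x) = -asin(C1*exp(3*sqrt(2)*x))/3 + pi/3
 v(x) = asin(C1*exp(3*sqrt(2)*x))/3


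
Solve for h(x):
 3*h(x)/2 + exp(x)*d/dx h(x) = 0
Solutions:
 h(x) = C1*exp(3*exp(-x)/2)


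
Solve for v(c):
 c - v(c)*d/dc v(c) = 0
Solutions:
 v(c) = -sqrt(C1 + c^2)
 v(c) = sqrt(C1 + c^2)


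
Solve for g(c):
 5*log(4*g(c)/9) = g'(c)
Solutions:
 -Integral(1/(log(_y) - 2*log(3) + 2*log(2)), (_y, g(c)))/5 = C1 - c


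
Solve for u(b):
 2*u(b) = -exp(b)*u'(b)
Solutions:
 u(b) = C1*exp(2*exp(-b))


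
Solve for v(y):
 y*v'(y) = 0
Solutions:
 v(y) = C1


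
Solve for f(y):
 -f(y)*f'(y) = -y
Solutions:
 f(y) = -sqrt(C1 + y^2)
 f(y) = sqrt(C1 + y^2)


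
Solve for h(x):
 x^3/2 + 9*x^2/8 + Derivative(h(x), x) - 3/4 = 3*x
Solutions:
 h(x) = C1 - x^4/8 - 3*x^3/8 + 3*x^2/2 + 3*x/4


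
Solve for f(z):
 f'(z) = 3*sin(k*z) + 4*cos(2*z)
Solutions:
 f(z) = C1 + 2*sin(2*z) - 3*cos(k*z)/k


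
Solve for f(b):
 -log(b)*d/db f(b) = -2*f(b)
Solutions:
 f(b) = C1*exp(2*li(b))


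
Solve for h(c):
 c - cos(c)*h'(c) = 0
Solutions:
 h(c) = C1 + Integral(c/cos(c), c)


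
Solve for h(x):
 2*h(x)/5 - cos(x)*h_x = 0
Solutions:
 h(x) = C1*(sin(x) + 1)^(1/5)/(sin(x) - 1)^(1/5)


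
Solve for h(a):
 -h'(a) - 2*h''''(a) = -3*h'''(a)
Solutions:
 h(a) = C1 + C4*exp(-a/2) + (C2 + C3*a)*exp(a)


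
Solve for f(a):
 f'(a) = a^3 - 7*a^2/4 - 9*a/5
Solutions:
 f(a) = C1 + a^4/4 - 7*a^3/12 - 9*a^2/10


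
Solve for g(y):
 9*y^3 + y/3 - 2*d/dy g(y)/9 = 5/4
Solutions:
 g(y) = C1 + 81*y^4/8 + 3*y^2/4 - 45*y/8


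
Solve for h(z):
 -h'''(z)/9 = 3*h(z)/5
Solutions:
 h(z) = C3*exp(-3*5^(2/3)*z/5) + (C1*sin(3*sqrt(3)*5^(2/3)*z/10) + C2*cos(3*sqrt(3)*5^(2/3)*z/10))*exp(3*5^(2/3)*z/10)


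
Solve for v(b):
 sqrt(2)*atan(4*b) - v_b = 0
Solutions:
 v(b) = C1 + sqrt(2)*(b*atan(4*b) - log(16*b^2 + 1)/8)


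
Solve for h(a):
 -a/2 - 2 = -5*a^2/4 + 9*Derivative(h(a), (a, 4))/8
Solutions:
 h(a) = C1 + C2*a + C3*a^2 + C4*a^3 + a^6/324 - a^5/270 - 2*a^4/27


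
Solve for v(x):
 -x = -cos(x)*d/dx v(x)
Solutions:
 v(x) = C1 + Integral(x/cos(x), x)


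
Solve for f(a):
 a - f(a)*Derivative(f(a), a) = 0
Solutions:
 f(a) = -sqrt(C1 + a^2)
 f(a) = sqrt(C1 + a^2)


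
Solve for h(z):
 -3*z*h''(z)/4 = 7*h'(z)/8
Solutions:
 h(z) = C1 + C2/z^(1/6)


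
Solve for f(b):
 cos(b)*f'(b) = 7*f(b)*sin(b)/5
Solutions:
 f(b) = C1/cos(b)^(7/5)


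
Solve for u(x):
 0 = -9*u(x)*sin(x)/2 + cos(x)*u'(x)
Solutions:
 u(x) = C1/cos(x)^(9/2)


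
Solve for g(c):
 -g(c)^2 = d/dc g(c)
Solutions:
 g(c) = 1/(C1 + c)


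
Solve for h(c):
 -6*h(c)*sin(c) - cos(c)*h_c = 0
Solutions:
 h(c) = C1*cos(c)^6


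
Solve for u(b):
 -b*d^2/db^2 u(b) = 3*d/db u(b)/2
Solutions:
 u(b) = C1 + C2/sqrt(b)


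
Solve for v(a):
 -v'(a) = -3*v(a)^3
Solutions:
 v(a) = -sqrt(2)*sqrt(-1/(C1 + 3*a))/2
 v(a) = sqrt(2)*sqrt(-1/(C1 + 3*a))/2


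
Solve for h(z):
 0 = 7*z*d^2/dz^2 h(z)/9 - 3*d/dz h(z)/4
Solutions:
 h(z) = C1 + C2*z^(55/28)


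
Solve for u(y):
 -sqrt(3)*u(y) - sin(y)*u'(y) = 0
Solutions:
 u(y) = C1*(cos(y) + 1)^(sqrt(3)/2)/(cos(y) - 1)^(sqrt(3)/2)


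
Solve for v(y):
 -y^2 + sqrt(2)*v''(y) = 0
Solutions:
 v(y) = C1 + C2*y + sqrt(2)*y^4/24


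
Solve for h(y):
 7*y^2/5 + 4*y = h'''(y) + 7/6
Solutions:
 h(y) = C1 + C2*y + C3*y^2 + 7*y^5/300 + y^4/6 - 7*y^3/36


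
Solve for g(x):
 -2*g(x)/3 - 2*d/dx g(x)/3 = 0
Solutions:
 g(x) = C1*exp(-x)


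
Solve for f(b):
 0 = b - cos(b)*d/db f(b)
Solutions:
 f(b) = C1 + Integral(b/cos(b), b)


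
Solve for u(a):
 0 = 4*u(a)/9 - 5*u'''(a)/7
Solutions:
 u(a) = C3*exp(2100^(1/3)*a/15) + (C1*sin(3^(5/6)*700^(1/3)*a/30) + C2*cos(3^(5/6)*700^(1/3)*a/30))*exp(-2100^(1/3)*a/30)


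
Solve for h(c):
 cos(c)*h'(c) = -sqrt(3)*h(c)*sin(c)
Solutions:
 h(c) = C1*cos(c)^(sqrt(3))


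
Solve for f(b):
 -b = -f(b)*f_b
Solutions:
 f(b) = -sqrt(C1 + b^2)
 f(b) = sqrt(C1 + b^2)


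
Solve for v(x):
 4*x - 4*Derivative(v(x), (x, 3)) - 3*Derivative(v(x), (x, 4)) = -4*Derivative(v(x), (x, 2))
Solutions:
 v(x) = C1 + C2*x + C3*exp(-2*x) + C4*exp(2*x/3) - x^3/6 - x^2/2


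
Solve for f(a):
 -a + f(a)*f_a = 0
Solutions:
 f(a) = -sqrt(C1 + a^2)
 f(a) = sqrt(C1 + a^2)


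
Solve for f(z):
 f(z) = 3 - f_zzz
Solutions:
 f(z) = C3*exp(-z) + (C1*sin(sqrt(3)*z/2) + C2*cos(sqrt(3)*z/2))*exp(z/2) + 3


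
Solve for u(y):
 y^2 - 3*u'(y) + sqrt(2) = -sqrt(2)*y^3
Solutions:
 u(y) = C1 + sqrt(2)*y^4/12 + y^3/9 + sqrt(2)*y/3


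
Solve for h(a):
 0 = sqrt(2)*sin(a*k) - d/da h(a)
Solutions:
 h(a) = C1 - sqrt(2)*cos(a*k)/k


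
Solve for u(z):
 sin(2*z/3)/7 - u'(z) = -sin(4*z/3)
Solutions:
 u(z) = C1 - 3*cos(2*z/3)/14 - 3*cos(4*z/3)/4


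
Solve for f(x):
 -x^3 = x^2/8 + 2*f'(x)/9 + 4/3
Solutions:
 f(x) = C1 - 9*x^4/8 - 3*x^3/16 - 6*x


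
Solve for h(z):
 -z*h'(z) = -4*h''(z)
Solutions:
 h(z) = C1 + C2*erfi(sqrt(2)*z/4)


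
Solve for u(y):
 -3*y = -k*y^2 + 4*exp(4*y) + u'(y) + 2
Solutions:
 u(y) = C1 + k*y^3/3 - 3*y^2/2 - 2*y - exp(4*y)


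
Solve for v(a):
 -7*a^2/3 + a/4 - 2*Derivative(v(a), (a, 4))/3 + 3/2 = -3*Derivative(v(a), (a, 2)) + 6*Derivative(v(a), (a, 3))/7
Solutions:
 v(a) = C1 + C2*a + C3*exp(3*a*(-3 + sqrt(107))/14) + C4*exp(-3*a*(3 + sqrt(107))/14) + 7*a^4/108 + 13*a^3/216 - 29*a^2/1134


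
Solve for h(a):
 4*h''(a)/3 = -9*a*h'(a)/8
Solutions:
 h(a) = C1 + C2*erf(3*sqrt(3)*a/8)


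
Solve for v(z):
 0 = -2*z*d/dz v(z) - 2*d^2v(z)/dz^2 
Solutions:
 v(z) = C1 + C2*erf(sqrt(2)*z/2)


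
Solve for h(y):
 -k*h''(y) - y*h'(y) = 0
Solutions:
 h(y) = C1 + C2*sqrt(k)*erf(sqrt(2)*y*sqrt(1/k)/2)


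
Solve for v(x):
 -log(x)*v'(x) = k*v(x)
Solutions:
 v(x) = C1*exp(-k*li(x))


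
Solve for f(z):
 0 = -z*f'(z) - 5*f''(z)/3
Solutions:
 f(z) = C1 + C2*erf(sqrt(30)*z/10)


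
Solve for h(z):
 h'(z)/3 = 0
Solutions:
 h(z) = C1


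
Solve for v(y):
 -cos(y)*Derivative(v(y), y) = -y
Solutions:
 v(y) = C1 + Integral(y/cos(y), y)


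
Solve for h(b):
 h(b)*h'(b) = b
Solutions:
 h(b) = -sqrt(C1 + b^2)
 h(b) = sqrt(C1 + b^2)


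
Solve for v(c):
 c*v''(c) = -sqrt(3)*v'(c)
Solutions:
 v(c) = C1 + C2*c^(1 - sqrt(3))


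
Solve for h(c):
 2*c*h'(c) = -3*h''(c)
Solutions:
 h(c) = C1 + C2*erf(sqrt(3)*c/3)


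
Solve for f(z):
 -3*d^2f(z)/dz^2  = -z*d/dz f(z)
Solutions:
 f(z) = C1 + C2*erfi(sqrt(6)*z/6)


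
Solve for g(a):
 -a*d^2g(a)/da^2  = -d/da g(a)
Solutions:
 g(a) = C1 + C2*a^2


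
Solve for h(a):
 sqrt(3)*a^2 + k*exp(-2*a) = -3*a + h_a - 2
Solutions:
 h(a) = C1 + sqrt(3)*a^3/3 + 3*a^2/2 + 2*a - k*exp(-2*a)/2


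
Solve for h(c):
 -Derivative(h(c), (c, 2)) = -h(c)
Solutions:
 h(c) = C1*exp(-c) + C2*exp(c)


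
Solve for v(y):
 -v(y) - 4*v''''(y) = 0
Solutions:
 v(y) = (C1*sin(y/2) + C2*cos(y/2))*exp(-y/2) + (C3*sin(y/2) + C4*cos(y/2))*exp(y/2)


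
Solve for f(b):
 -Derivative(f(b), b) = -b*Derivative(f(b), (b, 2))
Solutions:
 f(b) = C1 + C2*b^2


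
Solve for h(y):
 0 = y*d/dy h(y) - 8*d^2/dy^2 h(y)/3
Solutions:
 h(y) = C1 + C2*erfi(sqrt(3)*y/4)


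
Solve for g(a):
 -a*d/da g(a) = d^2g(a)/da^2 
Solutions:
 g(a) = C1 + C2*erf(sqrt(2)*a/2)


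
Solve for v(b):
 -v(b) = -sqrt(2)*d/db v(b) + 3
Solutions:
 v(b) = C1*exp(sqrt(2)*b/2) - 3


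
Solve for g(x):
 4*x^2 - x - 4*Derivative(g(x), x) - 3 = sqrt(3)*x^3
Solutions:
 g(x) = C1 - sqrt(3)*x^4/16 + x^3/3 - x^2/8 - 3*x/4


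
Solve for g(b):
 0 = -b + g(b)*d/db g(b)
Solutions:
 g(b) = -sqrt(C1 + b^2)
 g(b) = sqrt(C1 + b^2)


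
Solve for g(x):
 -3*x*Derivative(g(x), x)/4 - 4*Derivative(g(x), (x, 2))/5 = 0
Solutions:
 g(x) = C1 + C2*erf(sqrt(30)*x/8)


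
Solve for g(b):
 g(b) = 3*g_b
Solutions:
 g(b) = C1*exp(b/3)


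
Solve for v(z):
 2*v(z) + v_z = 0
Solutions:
 v(z) = C1*exp(-2*z)


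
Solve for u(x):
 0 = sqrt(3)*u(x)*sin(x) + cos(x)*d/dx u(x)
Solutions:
 u(x) = C1*cos(x)^(sqrt(3))


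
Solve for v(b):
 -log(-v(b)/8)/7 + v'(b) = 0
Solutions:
 -7*Integral(1/(log(-_y) - 3*log(2)), (_y, v(b))) = C1 - b


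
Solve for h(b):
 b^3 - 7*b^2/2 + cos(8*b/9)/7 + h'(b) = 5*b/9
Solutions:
 h(b) = C1 - b^4/4 + 7*b^3/6 + 5*b^2/18 - 9*sin(8*b/9)/56


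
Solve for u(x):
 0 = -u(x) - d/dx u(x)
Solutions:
 u(x) = C1*exp(-x)


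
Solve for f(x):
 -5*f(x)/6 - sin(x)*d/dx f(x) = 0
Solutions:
 f(x) = C1*(cos(x) + 1)^(5/12)/(cos(x) - 1)^(5/12)


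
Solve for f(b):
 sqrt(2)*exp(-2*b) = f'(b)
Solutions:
 f(b) = C1 - sqrt(2)*exp(-2*b)/2


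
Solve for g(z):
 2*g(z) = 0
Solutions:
 g(z) = 0


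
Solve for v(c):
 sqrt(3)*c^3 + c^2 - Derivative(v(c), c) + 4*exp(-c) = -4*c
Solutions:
 v(c) = C1 + sqrt(3)*c^4/4 + c^3/3 + 2*c^2 - 4*exp(-c)


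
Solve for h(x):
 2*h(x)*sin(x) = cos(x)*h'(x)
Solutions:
 h(x) = C1/cos(x)^2


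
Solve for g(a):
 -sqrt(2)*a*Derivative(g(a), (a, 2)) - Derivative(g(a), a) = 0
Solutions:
 g(a) = C1 + C2*a^(1 - sqrt(2)/2)


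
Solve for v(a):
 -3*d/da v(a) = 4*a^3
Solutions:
 v(a) = C1 - a^4/3


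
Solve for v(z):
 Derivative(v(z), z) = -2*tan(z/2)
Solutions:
 v(z) = C1 + 4*log(cos(z/2))


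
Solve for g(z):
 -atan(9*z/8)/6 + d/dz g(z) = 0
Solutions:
 g(z) = C1 + z*atan(9*z/8)/6 - 2*log(81*z^2 + 64)/27


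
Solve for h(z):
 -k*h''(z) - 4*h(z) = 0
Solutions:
 h(z) = C1*exp(-2*z*sqrt(-1/k)) + C2*exp(2*z*sqrt(-1/k))


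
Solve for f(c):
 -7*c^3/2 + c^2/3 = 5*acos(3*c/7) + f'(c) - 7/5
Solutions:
 f(c) = C1 - 7*c^4/8 + c^3/9 - 5*c*acos(3*c/7) + 7*c/5 + 5*sqrt(49 - 9*c^2)/3


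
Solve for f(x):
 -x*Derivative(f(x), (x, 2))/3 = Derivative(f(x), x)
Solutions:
 f(x) = C1 + C2/x^2


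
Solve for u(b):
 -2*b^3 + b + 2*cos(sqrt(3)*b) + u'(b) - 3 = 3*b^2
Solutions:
 u(b) = C1 + b^4/2 + b^3 - b^2/2 + 3*b - 2*sqrt(3)*sin(sqrt(3)*b)/3


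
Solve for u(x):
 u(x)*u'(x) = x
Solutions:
 u(x) = -sqrt(C1 + x^2)
 u(x) = sqrt(C1 + x^2)


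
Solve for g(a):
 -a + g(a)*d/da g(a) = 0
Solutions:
 g(a) = -sqrt(C1 + a^2)
 g(a) = sqrt(C1 + a^2)


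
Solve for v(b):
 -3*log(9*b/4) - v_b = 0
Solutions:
 v(b) = C1 - 3*b*log(b) + b*log(64/729) + 3*b


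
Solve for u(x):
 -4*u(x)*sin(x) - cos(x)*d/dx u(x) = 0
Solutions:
 u(x) = C1*cos(x)^4


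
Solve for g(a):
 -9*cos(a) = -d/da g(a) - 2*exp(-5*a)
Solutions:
 g(a) = C1 + 9*sin(a) + 2*exp(-5*a)/5


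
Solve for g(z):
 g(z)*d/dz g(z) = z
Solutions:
 g(z) = -sqrt(C1 + z^2)
 g(z) = sqrt(C1 + z^2)


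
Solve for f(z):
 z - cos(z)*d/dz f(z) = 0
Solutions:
 f(z) = C1 + Integral(z/cos(z), z)


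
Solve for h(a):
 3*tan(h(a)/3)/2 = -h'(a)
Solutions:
 h(a) = -3*asin(C1*exp(-a/2)) + 3*pi
 h(a) = 3*asin(C1*exp(-a/2))


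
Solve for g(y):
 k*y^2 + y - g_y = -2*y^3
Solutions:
 g(y) = C1 + k*y^3/3 + y^4/2 + y^2/2


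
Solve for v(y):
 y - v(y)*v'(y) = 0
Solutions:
 v(y) = -sqrt(C1 + y^2)
 v(y) = sqrt(C1 + y^2)


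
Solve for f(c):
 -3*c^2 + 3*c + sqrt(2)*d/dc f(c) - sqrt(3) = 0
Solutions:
 f(c) = C1 + sqrt(2)*c^3/2 - 3*sqrt(2)*c^2/4 + sqrt(6)*c/2


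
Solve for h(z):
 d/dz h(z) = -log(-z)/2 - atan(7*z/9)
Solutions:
 h(z) = C1 - z*log(-z)/2 - z*atan(7*z/9) + z/2 + 9*log(49*z^2 + 81)/14


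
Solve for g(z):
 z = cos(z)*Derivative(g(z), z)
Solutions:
 g(z) = C1 + Integral(z/cos(z), z)


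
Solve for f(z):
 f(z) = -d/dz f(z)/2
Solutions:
 f(z) = C1*exp(-2*z)


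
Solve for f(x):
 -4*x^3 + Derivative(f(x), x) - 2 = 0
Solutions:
 f(x) = C1 + x^4 + 2*x


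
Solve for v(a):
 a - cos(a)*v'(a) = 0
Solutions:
 v(a) = C1 + Integral(a/cos(a), a)


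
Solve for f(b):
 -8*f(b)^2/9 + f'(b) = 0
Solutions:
 f(b) = -9/(C1 + 8*b)


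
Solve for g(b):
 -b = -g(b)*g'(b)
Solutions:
 g(b) = -sqrt(C1 + b^2)
 g(b) = sqrt(C1 + b^2)


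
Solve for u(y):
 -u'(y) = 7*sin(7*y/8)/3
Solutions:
 u(y) = C1 + 8*cos(7*y/8)/3


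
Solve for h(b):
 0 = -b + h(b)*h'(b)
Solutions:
 h(b) = -sqrt(C1 + b^2)
 h(b) = sqrt(C1 + b^2)


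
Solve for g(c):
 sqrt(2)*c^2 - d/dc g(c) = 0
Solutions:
 g(c) = C1 + sqrt(2)*c^3/3


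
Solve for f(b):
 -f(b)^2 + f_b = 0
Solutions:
 f(b) = -1/(C1 + b)


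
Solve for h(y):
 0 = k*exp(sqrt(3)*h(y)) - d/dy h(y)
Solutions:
 h(y) = sqrt(3)*(2*log(-1/(C1 + k*y)) - log(3))/6


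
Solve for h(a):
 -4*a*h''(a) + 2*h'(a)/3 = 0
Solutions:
 h(a) = C1 + C2*a^(7/6)


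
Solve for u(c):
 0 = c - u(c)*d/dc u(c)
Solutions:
 u(c) = -sqrt(C1 + c^2)
 u(c) = sqrt(C1 + c^2)


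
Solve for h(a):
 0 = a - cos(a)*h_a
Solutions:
 h(a) = C1 + Integral(a/cos(a), a)


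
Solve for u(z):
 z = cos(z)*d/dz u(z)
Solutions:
 u(z) = C1 + Integral(z/cos(z), z)


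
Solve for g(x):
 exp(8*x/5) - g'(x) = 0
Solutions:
 g(x) = C1 + 5*exp(8*x/5)/8


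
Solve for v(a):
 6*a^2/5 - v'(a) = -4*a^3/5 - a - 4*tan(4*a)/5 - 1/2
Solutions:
 v(a) = C1 + a^4/5 + 2*a^3/5 + a^2/2 + a/2 - log(cos(4*a))/5


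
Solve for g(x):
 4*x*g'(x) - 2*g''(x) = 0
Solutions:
 g(x) = C1 + C2*erfi(x)


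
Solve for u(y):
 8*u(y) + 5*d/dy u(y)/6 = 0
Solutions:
 u(y) = C1*exp(-48*y/5)


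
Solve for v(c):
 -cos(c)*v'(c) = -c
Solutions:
 v(c) = C1 + Integral(c/cos(c), c)


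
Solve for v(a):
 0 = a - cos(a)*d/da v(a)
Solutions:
 v(a) = C1 + Integral(a/cos(a), a)


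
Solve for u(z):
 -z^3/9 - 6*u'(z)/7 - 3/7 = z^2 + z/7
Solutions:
 u(z) = C1 - 7*z^4/216 - 7*z^3/18 - z^2/12 - z/2


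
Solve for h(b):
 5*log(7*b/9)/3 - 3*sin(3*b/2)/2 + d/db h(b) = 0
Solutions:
 h(b) = C1 - 5*b*log(b)/3 - 2*b*log(7) + b*log(21)/3 + 5*b/3 + 3*b*log(3) - cos(3*b/2)


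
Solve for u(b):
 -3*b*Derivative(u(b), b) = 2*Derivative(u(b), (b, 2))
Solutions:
 u(b) = C1 + C2*erf(sqrt(3)*b/2)


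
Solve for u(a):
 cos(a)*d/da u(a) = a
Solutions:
 u(a) = C1 + Integral(a/cos(a), a)


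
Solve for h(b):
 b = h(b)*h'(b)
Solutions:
 h(b) = -sqrt(C1 + b^2)
 h(b) = sqrt(C1 + b^2)


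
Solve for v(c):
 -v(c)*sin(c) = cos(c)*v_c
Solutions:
 v(c) = C1*cos(c)


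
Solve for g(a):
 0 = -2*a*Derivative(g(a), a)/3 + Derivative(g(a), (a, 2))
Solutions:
 g(a) = C1 + C2*erfi(sqrt(3)*a/3)


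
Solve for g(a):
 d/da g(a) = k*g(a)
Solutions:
 g(a) = C1*exp(a*k)


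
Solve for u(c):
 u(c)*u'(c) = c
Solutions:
 u(c) = -sqrt(C1 + c^2)
 u(c) = sqrt(C1 + c^2)


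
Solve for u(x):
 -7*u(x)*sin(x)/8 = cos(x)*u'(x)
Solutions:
 u(x) = C1*cos(x)^(7/8)


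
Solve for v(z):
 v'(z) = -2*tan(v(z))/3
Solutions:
 v(z) = pi - asin(C1*exp(-2*z/3))
 v(z) = asin(C1*exp(-2*z/3))


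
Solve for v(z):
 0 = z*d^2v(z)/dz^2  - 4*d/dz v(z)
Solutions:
 v(z) = C1 + C2*z^5


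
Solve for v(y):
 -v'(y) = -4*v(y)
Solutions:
 v(y) = C1*exp(4*y)


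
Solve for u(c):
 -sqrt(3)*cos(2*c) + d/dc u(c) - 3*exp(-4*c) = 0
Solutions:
 u(c) = C1 + sqrt(3)*sin(2*c)/2 - 3*exp(-4*c)/4


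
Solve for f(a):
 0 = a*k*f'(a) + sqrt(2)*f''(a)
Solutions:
 f(a) = Piecewise((-2^(3/4)*sqrt(pi)*C1*erf(2^(1/4)*a*sqrt(k)/2)/(2*sqrt(k)) - C2, (k > 0) | (k < 0)), (-C1*a - C2, True))


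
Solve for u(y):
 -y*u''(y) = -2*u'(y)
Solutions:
 u(y) = C1 + C2*y^3


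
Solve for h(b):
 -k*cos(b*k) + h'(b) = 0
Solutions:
 h(b) = C1 + sin(b*k)


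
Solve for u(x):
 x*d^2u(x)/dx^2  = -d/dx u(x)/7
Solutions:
 u(x) = C1 + C2*x^(6/7)


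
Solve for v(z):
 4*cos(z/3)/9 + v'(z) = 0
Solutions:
 v(z) = C1 - 4*sin(z/3)/3


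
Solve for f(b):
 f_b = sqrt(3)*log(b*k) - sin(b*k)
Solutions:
 f(b) = C1 + sqrt(3)*b*(log(b*k) - 1) - Piecewise((-cos(b*k)/k, Ne(k, 0)), (0, True))


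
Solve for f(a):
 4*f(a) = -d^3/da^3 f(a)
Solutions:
 f(a) = C3*exp(-2^(2/3)*a) + (C1*sin(2^(2/3)*sqrt(3)*a/2) + C2*cos(2^(2/3)*sqrt(3)*a/2))*exp(2^(2/3)*a/2)


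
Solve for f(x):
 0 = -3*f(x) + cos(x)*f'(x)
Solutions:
 f(x) = C1*(sin(x) + 1)^(3/2)/(sin(x) - 1)^(3/2)


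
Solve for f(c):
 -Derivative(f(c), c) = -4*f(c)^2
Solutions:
 f(c) = -1/(C1 + 4*c)


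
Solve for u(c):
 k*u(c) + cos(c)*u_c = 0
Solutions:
 u(c) = C1*exp(k*(log(sin(c) - 1) - log(sin(c) + 1))/2)


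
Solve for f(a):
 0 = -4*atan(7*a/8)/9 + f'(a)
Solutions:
 f(a) = C1 + 4*a*atan(7*a/8)/9 - 16*log(49*a^2 + 64)/63


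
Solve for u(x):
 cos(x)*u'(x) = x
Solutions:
 u(x) = C1 + Integral(x/cos(x), x)


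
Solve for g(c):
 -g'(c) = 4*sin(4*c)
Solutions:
 g(c) = C1 + cos(4*c)


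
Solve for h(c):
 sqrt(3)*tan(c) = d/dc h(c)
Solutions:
 h(c) = C1 - sqrt(3)*log(cos(c))


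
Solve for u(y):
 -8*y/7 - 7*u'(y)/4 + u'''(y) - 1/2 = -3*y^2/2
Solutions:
 u(y) = C1 + C2*exp(-sqrt(7)*y/2) + C3*exp(sqrt(7)*y/2) + 2*y^3/7 - 16*y^2/49 + 34*y/49


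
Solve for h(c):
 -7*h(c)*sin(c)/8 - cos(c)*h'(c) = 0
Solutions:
 h(c) = C1*cos(c)^(7/8)


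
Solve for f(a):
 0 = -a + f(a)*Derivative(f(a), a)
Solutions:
 f(a) = -sqrt(C1 + a^2)
 f(a) = sqrt(C1 + a^2)


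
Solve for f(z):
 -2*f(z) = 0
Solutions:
 f(z) = 0


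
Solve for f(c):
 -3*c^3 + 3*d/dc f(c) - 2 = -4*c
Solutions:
 f(c) = C1 + c^4/4 - 2*c^2/3 + 2*c/3


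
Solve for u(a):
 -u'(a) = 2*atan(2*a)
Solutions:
 u(a) = C1 - 2*a*atan(2*a) + log(4*a^2 + 1)/2


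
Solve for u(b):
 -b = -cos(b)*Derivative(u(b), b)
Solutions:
 u(b) = C1 + Integral(b/cos(b), b)


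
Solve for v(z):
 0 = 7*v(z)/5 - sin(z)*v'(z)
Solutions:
 v(z) = C1*(cos(z) - 1)^(7/10)/(cos(z) + 1)^(7/10)


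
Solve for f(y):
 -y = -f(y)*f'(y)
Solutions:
 f(y) = -sqrt(C1 + y^2)
 f(y) = sqrt(C1 + y^2)


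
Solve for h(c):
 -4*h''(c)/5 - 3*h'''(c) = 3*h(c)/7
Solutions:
 h(c) = C1*exp(c*(-112 + 224*14^(1/3)/(135*sqrt(464585) + 92021)^(1/3) + 14^(2/3)*(135*sqrt(464585) + 92021)^(1/3))/1260)*sin(14^(1/3)*sqrt(3)*c*(-14^(1/3)*(135*sqrt(464585) + 92021)^(1/3) + 224/(135*sqrt(464585) + 92021)^(1/3))/1260) + C2*exp(c*(-112 + 224*14^(1/3)/(135*sqrt(464585) + 92021)^(1/3) + 14^(2/3)*(135*sqrt(464585) + 92021)^(1/3))/1260)*cos(14^(1/3)*sqrt(3)*c*(-14^(1/3)*(135*sqrt(464585) + 92021)^(1/3) + 224/(135*sqrt(464585) + 92021)^(1/3))/1260) + C3*exp(-c*(224*14^(1/3)/(135*sqrt(464585) + 92021)^(1/3) + 56 + 14^(2/3)*(135*sqrt(464585) + 92021)^(1/3))/630)


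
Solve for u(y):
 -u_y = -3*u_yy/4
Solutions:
 u(y) = C1 + C2*exp(4*y/3)


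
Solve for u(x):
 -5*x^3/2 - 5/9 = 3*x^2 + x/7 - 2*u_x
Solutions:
 u(x) = C1 + 5*x^4/16 + x^3/2 + x^2/28 + 5*x/18


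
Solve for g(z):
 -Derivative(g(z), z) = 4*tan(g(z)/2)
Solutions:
 g(z) = -2*asin(C1*exp(-2*z)) + 2*pi
 g(z) = 2*asin(C1*exp(-2*z))


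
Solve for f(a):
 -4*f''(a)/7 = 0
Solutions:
 f(a) = C1 + C2*a


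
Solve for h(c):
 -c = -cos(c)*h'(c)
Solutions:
 h(c) = C1 + Integral(c/cos(c), c)


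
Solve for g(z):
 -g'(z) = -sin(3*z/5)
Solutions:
 g(z) = C1 - 5*cos(3*z/5)/3


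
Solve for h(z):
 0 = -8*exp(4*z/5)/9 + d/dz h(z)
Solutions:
 h(z) = C1 + 10*exp(4*z/5)/9


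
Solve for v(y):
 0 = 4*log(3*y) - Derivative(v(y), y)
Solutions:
 v(y) = C1 + 4*y*log(y) - 4*y + y*log(81)


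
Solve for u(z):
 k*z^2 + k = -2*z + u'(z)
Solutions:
 u(z) = C1 + k*z^3/3 + k*z + z^2


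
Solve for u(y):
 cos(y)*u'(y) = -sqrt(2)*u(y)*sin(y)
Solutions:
 u(y) = C1*cos(y)^(sqrt(2))
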